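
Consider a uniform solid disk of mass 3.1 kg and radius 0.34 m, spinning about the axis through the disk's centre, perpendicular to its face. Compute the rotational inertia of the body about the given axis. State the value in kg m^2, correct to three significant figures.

0.179

I_cm = (1/2)MR² = (1/2)(3.1)(0.34)² = 0.17918 kg m^2; axis through the centre, so I = 0.17918 kg m^2.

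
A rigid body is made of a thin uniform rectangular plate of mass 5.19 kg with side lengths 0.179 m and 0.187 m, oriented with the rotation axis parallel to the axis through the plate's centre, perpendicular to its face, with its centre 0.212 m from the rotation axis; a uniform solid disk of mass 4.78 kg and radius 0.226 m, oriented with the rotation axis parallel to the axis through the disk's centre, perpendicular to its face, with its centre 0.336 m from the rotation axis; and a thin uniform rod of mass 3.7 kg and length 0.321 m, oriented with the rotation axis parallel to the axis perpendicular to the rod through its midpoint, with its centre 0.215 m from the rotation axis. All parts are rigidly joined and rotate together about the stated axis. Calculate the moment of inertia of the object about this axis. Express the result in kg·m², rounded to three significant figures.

1.13

Rectangular plate: I_cm = (1/12)M(a²+b²) = (1/12)(5.19)[(0.179)² + (0.187)²] = 0.028982 kg·m²; centre at d = 0.212 m, so the parallel axis theorem gives I = 0.028982 + (5.19)(0.212)² = 0.26224 kg·m².
Solid disk: I_cm = (1/2)MR² = (1/2)(4.78)(0.226)² = 0.12207 kg·m²; centre at d = 0.336 m, so the parallel axis theorem gives I = 0.12207 + (4.78)(0.336)² = 0.66171 kg·m².
Thin rod: I_cm = (1/12)ML² = (1/12)(3.7)(0.321)² = 0.031771 kg·m²; centre at d = 0.215 m, so the parallel axis theorem gives I = 0.031771 + (3.7)(0.215)² = 0.2028 kg·m².
Total I = 0.26224 + 0.66171 + 0.2028 = 1.1268 kg·m².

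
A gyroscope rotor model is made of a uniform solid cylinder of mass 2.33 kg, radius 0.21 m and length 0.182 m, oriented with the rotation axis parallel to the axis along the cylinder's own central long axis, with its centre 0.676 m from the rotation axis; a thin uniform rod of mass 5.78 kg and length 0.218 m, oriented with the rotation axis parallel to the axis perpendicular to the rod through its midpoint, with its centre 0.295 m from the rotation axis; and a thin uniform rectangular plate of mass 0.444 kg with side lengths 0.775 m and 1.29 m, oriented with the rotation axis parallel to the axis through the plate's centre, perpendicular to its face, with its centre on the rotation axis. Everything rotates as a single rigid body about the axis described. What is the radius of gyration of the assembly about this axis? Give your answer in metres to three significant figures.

Solid cylinder: I_cm = (1/2)MR² = (1/2)(2.33)(0.21)² = 0.051376 kg m^2; centre at d = 0.676 m, so I = I_cm + Md² gives I = 0.051376 + (2.33)(0.676)² = 1.1161 kg m^2.
Thin rod: I_cm = (1/12)ML² = (1/12)(5.78)(0.218)² = 0.022891 kg m^2; centre at d = 0.295 m, so I = I_cm + Md² gives I = 0.022891 + (5.78)(0.295)² = 0.5259 kg m^2.
Rectangular plate: I_cm = (1/12)M(a²+b²) = (1/12)(0.444)[(0.775)² + (1.29)²] = 0.083795 kg m^2; axis through the centre, so I = 0.083795 kg m^2.
Total I = 1.7258 kg m^2; total mass M = 8.554 kg.
k = √(I/M) = √(1.7258/8.554) = 0.44917 m.

0.449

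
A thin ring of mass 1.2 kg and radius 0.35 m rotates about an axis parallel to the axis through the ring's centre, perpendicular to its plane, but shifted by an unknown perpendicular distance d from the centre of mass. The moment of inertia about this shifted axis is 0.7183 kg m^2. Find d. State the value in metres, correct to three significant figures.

0.690

About the centre-of-mass axis, I_cm = MR² = (1.2)(0.35)² = 0.147 kg m^2.
Parallel axis theorem: I = I_cm + Md², so Md² = 0.7183 − 0.147 = 0.5713 kg m^2.
d = √(0.5713 / 1.2) = 0.68999 m.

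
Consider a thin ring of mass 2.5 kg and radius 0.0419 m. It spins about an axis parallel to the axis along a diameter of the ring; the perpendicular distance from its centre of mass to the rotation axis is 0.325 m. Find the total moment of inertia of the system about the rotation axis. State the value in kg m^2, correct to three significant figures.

I_cm = (1/2)MR² = (1/2)(2.5)(0.0419)² = 0.0021945 kg m^2; centre at d = 0.325 m, so the parallel axis theorem gives I = 0.0021945 + (2.5)(0.325)² = 0.26626 kg m^2.

0.266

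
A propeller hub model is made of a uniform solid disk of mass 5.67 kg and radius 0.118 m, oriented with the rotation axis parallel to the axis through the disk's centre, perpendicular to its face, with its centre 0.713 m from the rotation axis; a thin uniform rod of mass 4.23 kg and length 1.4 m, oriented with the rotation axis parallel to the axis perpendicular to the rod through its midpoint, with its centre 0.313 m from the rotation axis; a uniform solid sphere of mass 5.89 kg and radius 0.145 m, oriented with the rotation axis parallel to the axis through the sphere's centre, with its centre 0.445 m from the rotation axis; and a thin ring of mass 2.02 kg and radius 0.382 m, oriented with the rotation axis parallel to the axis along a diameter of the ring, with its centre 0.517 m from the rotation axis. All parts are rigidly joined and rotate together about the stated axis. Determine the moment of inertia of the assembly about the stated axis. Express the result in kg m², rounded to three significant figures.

Solid disk: I_cm = (1/2)MR² = (1/2)(5.67)(0.118)² = 0.039475 kg m²; centre at d = 0.713 m, so the parallel axis theorem gives I = 0.039475 + (5.67)(0.713)² = 2.9219 kg m².
Thin rod: I_cm = (1/12)ML² = (1/12)(4.23)(1.4)² = 0.6909 kg m²; centre at d = 0.313 m, so the parallel axis theorem gives I = 0.6909 + (4.23)(0.313)² = 1.1053 kg m².
Solid sphere: I_cm = (2/5)MR² = (2/5)(5.89)(0.145)² = 0.049535 kg m²; centre at d = 0.445 m, so the parallel axis theorem gives I = 0.049535 + (5.89)(0.445)² = 1.2159 kg m².
Thin ring: I_cm = (1/2)MR² = (1/2)(2.02)(0.382)² = 0.14738 kg m²; centre at d = 0.517 m, so the parallel axis theorem gives I = 0.14738 + (2.02)(0.517)² = 0.68731 kg m².
Total I = 2.9219 + 1.1053 + 1.2159 + 0.68731 = 5.9304 kg m².

5.93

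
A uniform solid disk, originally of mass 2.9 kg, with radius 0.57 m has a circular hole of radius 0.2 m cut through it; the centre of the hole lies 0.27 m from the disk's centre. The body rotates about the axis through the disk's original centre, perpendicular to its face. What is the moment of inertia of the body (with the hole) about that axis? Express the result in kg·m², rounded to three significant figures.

Unpierced body about its centre: I₀ = (1/2)MR² = (1/2)(2.9)(0.57)² = 0.4711 kg·m².
The removed disk has mass m = M·(r/R)² = (2.9)(0.2/0.57)² = 0.35703 kg (same uniform areal density).
Its moment of inertia about the rotation axis (parallel-axis theorem): I_hole = (1/2)mr² + md² = (1/2)(0.35703)(0.2)² + (0.35703)(0.27)² = 0.033168 kg·m².
Treating the hole as negative mass, I = I₀ − I_hole = 0.4711 − 0.033168 = 0.43794 kg·m².

0.438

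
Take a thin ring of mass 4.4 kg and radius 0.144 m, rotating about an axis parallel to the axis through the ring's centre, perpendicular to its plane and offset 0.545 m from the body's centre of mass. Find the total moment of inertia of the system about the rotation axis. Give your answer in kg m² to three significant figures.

1.40

I_cm = MR² = (4.4)(0.144)² = 0.091238 kg m²; centre at d = 0.545 m, so I = I_cm + Md² gives I = 0.091238 + (4.4)(0.545)² = 1.3981 kg m².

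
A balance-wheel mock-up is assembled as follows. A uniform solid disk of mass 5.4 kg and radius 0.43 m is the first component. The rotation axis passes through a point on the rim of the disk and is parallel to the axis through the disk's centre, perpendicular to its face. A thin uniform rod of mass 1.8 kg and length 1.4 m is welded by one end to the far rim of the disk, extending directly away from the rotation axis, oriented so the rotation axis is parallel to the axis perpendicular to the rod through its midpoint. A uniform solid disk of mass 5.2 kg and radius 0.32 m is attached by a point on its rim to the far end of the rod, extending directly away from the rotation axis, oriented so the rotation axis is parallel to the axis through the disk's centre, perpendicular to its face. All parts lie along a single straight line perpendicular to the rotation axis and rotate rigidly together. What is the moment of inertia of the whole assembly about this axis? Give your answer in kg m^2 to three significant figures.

41.1

Solid disk: I_cm = (1/2)MR² = (1/2)(5.4)(0.43)² = 0.49923 kg m^2; centre at d = 0.43 m, so the parallel axis theorem gives I = 0.49923 + (5.4)(0.43)² = 1.4977 kg m^2.
Thin rod: I_cm = (1/12)ML² = (1/12)(1.8)(1.4)² = 0.294 kg m^2; centre at d = 0.43 + 0.43 + 0.7 = 1.56 m, so the parallel axis theorem gives I = 0.294 + (1.8)(1.56)² = 4.6745 kg m^2.
Solid disk: I_cm = (1/2)MR² = (1/2)(5.2)(0.32)² = 0.26624 kg m^2; centre at d = 0.43 + 0.43 + 0.7 + 0.7 + 0.32 = 2.58 m, so the parallel axis theorem gives I = 0.26624 + (5.2)(2.58)² = 34.88 kg m^2.
Total I = 1.4977 + 4.6745 + 34.88 = 41.052 kg m^2.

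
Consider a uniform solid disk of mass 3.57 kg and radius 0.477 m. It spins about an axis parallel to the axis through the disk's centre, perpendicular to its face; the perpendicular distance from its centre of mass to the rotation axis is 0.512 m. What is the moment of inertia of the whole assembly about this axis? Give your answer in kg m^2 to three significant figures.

1.34

I_cm = (1/2)MR² = (1/2)(3.57)(0.477)² = 0.40614 kg m^2; centre at d = 0.512 m, so I = I_cm + Md² gives I = 0.40614 + (3.57)(0.512)² = 1.342 kg m^2.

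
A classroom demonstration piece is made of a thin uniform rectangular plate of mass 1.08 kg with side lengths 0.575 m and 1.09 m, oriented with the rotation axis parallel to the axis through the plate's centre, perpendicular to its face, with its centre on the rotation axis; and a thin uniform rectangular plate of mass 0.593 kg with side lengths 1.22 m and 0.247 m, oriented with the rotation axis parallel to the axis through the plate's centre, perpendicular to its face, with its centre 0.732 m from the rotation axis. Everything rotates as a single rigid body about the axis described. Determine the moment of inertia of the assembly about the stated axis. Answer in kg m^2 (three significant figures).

0.531

Rectangular plate: I_cm = (1/12)M(a²+b²) = (1/12)(1.08)[(0.575)² + (1.09)²] = 0.13669 kg m^2; axis through the centre, so I = 0.13669 kg m^2.
Rectangular plate: I_cm = (1/12)M(a²+b²) = (1/12)(0.593)[(1.22)² + (0.247)²] = 0.076567 kg m^2; centre at d = 0.732 m, so I = I_cm + Md² gives I = 0.076567 + (0.593)(0.732)² = 0.39431 kg m^2.
Total I = 0.13669 + 0.39431 = 0.531 kg m^2.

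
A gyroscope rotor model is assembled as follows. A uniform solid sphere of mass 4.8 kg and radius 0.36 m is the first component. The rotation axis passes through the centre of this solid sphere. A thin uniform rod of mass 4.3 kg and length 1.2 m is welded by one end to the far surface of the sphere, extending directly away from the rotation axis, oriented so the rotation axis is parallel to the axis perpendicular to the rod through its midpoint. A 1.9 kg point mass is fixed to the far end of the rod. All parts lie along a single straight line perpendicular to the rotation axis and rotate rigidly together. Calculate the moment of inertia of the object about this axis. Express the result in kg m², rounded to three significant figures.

9.35

Solid sphere: I_cm = (2/5)MR² = (2/5)(4.8)(0.36)² = 0.24883 kg m²; axis through the centre, so I = 0.24883 kg m².
Thin rod: I_cm = (1/12)ML² = (1/12)(4.3)(1.2)² = 0.516 kg m²; centre at d = 0.36 + 0.6 = 0.96 m, so I = I_cm + Md² gives I = 0.516 + (4.3)(0.96)² = 4.4789 kg m².
Point mass: I_cm = 0; centre at d = 0.36 + 0.6 + 0.6 = 1.56 m, so I = I_cm + Md² gives I = 0 + (1.9)(1.56)² = 4.6238 kg m².
Total I = 0.24883 + 4.4789 + 4.6238 = 9.3516 kg m².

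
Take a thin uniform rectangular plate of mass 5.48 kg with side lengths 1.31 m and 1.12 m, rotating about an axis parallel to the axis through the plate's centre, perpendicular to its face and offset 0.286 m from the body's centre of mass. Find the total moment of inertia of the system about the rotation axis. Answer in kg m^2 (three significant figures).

1.80

I_cm = (1/12)M(a²+b²) = (1/12)(5.48)[(1.31)² + (1.12)²] = 1.3565 kg m^2; centre at d = 0.286 m, so the parallel axis theorem gives I = 1.3565 + (5.48)(0.286)² = 1.8048 kg m^2.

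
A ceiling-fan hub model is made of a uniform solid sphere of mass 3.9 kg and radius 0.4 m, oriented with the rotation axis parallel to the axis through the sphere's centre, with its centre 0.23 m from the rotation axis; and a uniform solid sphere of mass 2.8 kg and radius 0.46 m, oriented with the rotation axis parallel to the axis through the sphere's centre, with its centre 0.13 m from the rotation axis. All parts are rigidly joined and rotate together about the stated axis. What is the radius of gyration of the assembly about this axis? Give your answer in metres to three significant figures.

Solid sphere: I_cm = (2/5)MR² = (2/5)(3.9)(0.4)² = 0.2496 kg m²; centre at d = 0.23 m, so the parallel axis theorem gives I = 0.2496 + (3.9)(0.23)² = 0.45591 kg m².
Solid sphere: I_cm = (2/5)MR² = (2/5)(2.8)(0.46)² = 0.23699 kg m²; centre at d = 0.13 m, so the parallel axis theorem gives I = 0.23699 + (2.8)(0.13)² = 0.28431 kg m².
Total I = 0.74022 kg m²; total mass M = 6.7 kg.
k = √(I/M) = √(0.74022/6.7) = 0.33239 m.

0.332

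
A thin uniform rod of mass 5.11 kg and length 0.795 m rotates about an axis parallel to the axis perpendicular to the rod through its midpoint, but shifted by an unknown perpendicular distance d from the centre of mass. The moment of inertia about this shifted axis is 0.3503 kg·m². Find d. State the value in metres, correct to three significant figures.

About the centre-of-mass axis, I_cm = (1/12)ML² = (1/12)(5.11)(0.795)² = 0.26914 kg·m².
Parallel axis theorem: I = I_cm + Md², so Md² = 0.3503 − 0.26914 = 0.081163 kg·m².
d = √(0.081163 / 5.11) = 0.12603 m.

0.126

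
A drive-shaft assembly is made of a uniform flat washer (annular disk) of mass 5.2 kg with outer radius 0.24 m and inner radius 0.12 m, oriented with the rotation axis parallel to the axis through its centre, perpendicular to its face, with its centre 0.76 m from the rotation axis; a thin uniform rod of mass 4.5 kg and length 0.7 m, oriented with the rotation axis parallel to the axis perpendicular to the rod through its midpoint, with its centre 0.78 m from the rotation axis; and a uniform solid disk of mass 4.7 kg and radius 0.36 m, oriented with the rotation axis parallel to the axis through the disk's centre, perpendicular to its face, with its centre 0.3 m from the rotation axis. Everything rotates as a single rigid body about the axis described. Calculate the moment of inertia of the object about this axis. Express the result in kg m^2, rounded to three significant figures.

Annular disk: I_cm = (1/2)M(R²+r²) = (1/2)(5.2)[(0.24)² + (0.12)²] = 0.1872 kg m^2; centre at d = 0.76 m, so I = I_cm + Md² gives I = 0.1872 + (5.2)(0.76)² = 3.1907 kg m^2.
Thin rod: I_cm = (1/12)ML² = (1/12)(4.5)(0.7)² = 0.18375 kg m^2; centre at d = 0.78 m, so I = I_cm + Md² gives I = 0.18375 + (4.5)(0.78)² = 2.9215 kg m^2.
Solid disk: I_cm = (1/2)MR² = (1/2)(4.7)(0.36)² = 0.30456 kg m^2; centre at d = 0.3 m, so I = I_cm + Md² gives I = 0.30456 + (4.7)(0.3)² = 0.72756 kg m^2.
Total I = 3.1907 + 2.9215 + 0.72756 = 6.8398 kg m^2.

6.84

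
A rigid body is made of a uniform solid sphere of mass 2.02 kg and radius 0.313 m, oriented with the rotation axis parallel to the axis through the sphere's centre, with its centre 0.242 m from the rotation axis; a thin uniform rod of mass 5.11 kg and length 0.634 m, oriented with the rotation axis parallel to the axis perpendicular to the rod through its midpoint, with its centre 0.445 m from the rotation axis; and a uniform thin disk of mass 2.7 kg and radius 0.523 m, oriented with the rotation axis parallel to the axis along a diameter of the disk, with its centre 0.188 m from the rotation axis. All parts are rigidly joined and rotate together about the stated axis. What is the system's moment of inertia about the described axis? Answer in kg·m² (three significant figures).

1.66

Solid sphere: I_cm = (2/5)MR² = (2/5)(2.02)(0.313)² = 0.079159 kg·m²; centre at d = 0.242 m, so I = I_cm + Md² gives I = 0.079159 + (2.02)(0.242)² = 0.19746 kg·m².
Thin rod: I_cm = (1/12)ML² = (1/12)(5.11)(0.634)² = 0.17117 kg·m²; centre at d = 0.445 m, so I = I_cm + Md² gives I = 0.17117 + (5.11)(0.445)² = 1.1831 kg·m².
Thin disk: I_cm = (1/4)MR² = (1/4)(2.7)(0.523)² = 0.18463 kg·m²; centre at d = 0.188 m, so I = I_cm + Md² gives I = 0.18463 + (2.7)(0.188)² = 0.28006 kg·m².
Total I = 0.19746 + 1.1831 + 0.28006 = 1.6606 kg·m².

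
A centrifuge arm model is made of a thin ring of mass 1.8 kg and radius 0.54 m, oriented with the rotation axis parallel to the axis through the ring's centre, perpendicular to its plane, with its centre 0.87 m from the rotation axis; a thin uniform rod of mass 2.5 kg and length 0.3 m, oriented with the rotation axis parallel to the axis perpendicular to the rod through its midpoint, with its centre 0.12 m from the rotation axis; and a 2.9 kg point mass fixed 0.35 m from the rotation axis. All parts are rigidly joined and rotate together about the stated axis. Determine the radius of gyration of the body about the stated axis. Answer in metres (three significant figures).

Thin ring: I_cm = MR² = (1.8)(0.54)² = 0.52488 kg·m²; centre at d = 0.87 m, so the parallel axis theorem gives I = 0.52488 + (1.8)(0.87)² = 1.8873 kg·m².
Thin rod: I_cm = (1/12)ML² = (1/12)(2.5)(0.3)² = 0.01875 kg·m²; centre at d = 0.12 m, so the parallel axis theorem gives I = 0.01875 + (2.5)(0.12)² = 0.05475 kg·m².
Point mass: I_cm = 0; centre at d = 0.35 m, so the parallel axis theorem gives I = 0 + (2.9)(0.35)² = 0.35525 kg·m².
Total I = 2.2973 kg·m²; total mass M = 7.2 kg.
k = √(I/M) = √(2.2973/7.2) = 0.56486 m.

0.565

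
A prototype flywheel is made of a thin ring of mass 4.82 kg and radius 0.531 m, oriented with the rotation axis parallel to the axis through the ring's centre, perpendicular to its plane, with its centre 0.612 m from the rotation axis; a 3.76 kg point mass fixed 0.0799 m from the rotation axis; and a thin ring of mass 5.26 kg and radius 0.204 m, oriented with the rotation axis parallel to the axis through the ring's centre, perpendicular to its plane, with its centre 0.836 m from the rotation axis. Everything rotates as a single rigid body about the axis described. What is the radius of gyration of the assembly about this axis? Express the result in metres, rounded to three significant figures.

0.715

Thin ring: I_cm = MR² = (4.82)(0.531)² = 1.3591 kg m^2; centre at d = 0.612 m, so I = I_cm + Md² gives I = 1.3591 + (4.82)(0.612)² = 3.1644 kg m^2.
Point mass: I_cm = 0; centre at d = 0.0799 m, so I = I_cm + Md² gives I = 0 + (3.76)(0.0799)² = 0.024004 kg m^2.
Thin ring: I_cm = MR² = (5.26)(0.204)² = 0.2189 kg m^2; centre at d = 0.836 m, so I = I_cm + Md² gives I = 0.2189 + (5.26)(0.836)² = 3.8951 kg m^2.
Total I = 7.0835 kg m^2; total mass M = 13.84 kg.
k = √(I/M) = √(7.0835/13.84) = 0.71541 m.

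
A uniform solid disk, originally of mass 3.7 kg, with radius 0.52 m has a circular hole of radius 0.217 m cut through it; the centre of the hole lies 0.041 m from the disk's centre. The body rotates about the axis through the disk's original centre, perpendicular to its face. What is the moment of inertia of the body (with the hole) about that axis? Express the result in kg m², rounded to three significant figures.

Unpierced body about its centre: I₀ = (1/2)MR² = (1/2)(3.7)(0.52)² = 0.50024 kg m².
The removed disk has mass m = M·(r/R)² = (3.7)(0.217/0.52)² = 0.64434 kg (same uniform areal density).
Its moment of inertia about the rotation axis (parallel-axis theorem): I_hole = (1/2)mr² + md² = (1/2)(0.64434)(0.217)² + (0.64434)(0.041)² = 0.016254 kg m².
Treating the hole as negative mass, I = I₀ − I_hole = 0.50024 − 0.016254 = 0.48399 kg m².

0.484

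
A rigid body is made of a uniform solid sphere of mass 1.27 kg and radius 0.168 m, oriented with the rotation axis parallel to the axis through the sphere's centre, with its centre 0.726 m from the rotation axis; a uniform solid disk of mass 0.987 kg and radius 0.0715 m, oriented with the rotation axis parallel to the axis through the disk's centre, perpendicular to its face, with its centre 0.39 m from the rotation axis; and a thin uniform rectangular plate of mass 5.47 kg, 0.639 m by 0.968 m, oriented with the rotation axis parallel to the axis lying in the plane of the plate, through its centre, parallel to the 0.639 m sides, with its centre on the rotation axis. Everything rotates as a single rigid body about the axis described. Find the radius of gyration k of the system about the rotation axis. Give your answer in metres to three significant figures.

0.404

Solid sphere: I_cm = (2/5)MR² = (2/5)(1.27)(0.168)² = 0.014338 kg m²; centre at d = 0.726 m, so the parallel axis theorem gives I = 0.014338 + (1.27)(0.726)² = 0.68372 kg m².
Solid disk: I_cm = (1/2)MR² = (1/2)(0.987)(0.0715)² = 0.0025229 kg m²; centre at d = 0.39 m, so the parallel axis theorem gives I = 0.0025229 + (0.987)(0.39)² = 0.15265 kg m².
Rectangular plate: I_cm = (1/12)Mb² = (1/12)(5.47)(0.968)² = 0.42713 kg m²; axis through the centre, so I = 0.42713 kg m².
Total I = 1.2635 kg m²; total mass M = 7.727 kg.
k = √(I/M) = √(1.2635/7.727) = 0.40437 m.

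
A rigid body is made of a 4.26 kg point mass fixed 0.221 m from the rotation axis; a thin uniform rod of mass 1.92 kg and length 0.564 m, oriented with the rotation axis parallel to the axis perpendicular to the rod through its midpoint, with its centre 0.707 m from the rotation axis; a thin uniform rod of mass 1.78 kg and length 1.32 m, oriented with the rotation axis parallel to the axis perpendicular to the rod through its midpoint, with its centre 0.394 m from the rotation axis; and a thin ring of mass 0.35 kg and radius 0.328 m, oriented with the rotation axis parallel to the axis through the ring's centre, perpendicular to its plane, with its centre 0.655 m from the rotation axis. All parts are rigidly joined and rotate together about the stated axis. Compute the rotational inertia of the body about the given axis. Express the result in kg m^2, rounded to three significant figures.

Point mass: I_cm = 0; centre at d = 0.221 m, so I = I_cm + Md² gives I = 0 + (4.26)(0.221)² = 0.20806 kg m^2.
Thin rod: I_cm = (1/12)ML² = (1/12)(1.92)(0.564)² = 0.050895 kg m^2; centre at d = 0.707 m, so I = I_cm + Md² gives I = 0.050895 + (1.92)(0.707)² = 1.0106 kg m^2.
Thin rod: I_cm = (1/12)ML² = (1/12)(1.78)(1.32)² = 0.25846 kg m^2; centre at d = 0.394 m, so I = I_cm + Md² gives I = 0.25846 + (1.78)(0.394)² = 0.53478 kg m^2.
Thin ring: I_cm = MR² = (0.35)(0.328)² = 0.037654 kg m^2; centre at d = 0.655 m, so I = I_cm + Md² gives I = 0.037654 + (0.35)(0.655)² = 0.18781 kg m^2.
Total I = 0.20806 + 1.0106 + 0.53478 + 0.18781 = 1.9413 kg m^2.

1.94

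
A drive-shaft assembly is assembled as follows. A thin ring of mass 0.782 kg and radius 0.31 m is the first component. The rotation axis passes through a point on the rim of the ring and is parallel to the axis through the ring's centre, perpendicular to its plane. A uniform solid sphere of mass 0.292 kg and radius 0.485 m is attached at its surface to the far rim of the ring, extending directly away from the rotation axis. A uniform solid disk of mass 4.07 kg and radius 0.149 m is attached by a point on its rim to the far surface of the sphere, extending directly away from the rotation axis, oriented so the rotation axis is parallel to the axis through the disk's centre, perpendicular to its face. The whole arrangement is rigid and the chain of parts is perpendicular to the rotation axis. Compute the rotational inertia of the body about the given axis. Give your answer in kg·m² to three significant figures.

12.9

Thin ring: I_cm = MR² = (0.782)(0.31)² = 0.07515 kg·m²; centre at d = 0.31 m, so the parallel axis theorem gives I = 0.07515 + (0.782)(0.31)² = 0.1503 kg·m².
Solid sphere: I_cm = (2/5)MR² = (2/5)(0.292)(0.485)² = 0.027474 kg·m²; centre at d = 0.31 + 0.31 + 0.485 = 1.105 m, so the parallel axis theorem gives I = 0.027474 + (0.292)(1.105)² = 0.38401 kg·m².
Solid disk: I_cm = (1/2)MR² = (1/2)(4.07)(0.149)² = 0.045179 kg·m²; centre at d = 0.31 + 0.31 + 0.485 + 0.485 + 0.149 = 1.739 m, so the parallel axis theorem gives I = 0.045179 + (4.07)(1.739)² = 12.353 kg·m².
Total I = 0.1503 + 0.38401 + 12.353 = 12.888 kg·m².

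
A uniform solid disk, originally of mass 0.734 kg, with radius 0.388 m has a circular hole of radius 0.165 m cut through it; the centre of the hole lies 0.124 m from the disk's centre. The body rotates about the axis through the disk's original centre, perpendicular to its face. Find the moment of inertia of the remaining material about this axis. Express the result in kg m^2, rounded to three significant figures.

Unpierced body about its centre: I₀ = (1/2)MR² = (1/2)(0.734)(0.388)² = 0.05525 kg m^2.
The removed disk has mass m = M·(r/R)² = (0.734)(0.165/0.388)² = 0.13274 kg (same uniform areal density).
Its moment of inertia about the rotation axis (parallel-axis theorem): I_hole = (1/2)mr² + md² = (1/2)(0.13274)(0.165)² + (0.13274)(0.124)² = 0.0038479 kg m^2.
Treating the hole as negative mass, I = I₀ − I_hole = 0.05525 − 0.0038479 = 0.051402 kg m^2.

0.0514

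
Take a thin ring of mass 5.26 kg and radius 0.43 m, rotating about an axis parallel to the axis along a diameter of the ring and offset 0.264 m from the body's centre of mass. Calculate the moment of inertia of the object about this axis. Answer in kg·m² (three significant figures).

0.853

I_cm = (1/2)MR² = (1/2)(5.26)(0.43)² = 0.48629 kg·m²; centre at d = 0.264 m, so the parallel axis theorem gives I = 0.48629 + (5.26)(0.264)² = 0.85289 kg·m².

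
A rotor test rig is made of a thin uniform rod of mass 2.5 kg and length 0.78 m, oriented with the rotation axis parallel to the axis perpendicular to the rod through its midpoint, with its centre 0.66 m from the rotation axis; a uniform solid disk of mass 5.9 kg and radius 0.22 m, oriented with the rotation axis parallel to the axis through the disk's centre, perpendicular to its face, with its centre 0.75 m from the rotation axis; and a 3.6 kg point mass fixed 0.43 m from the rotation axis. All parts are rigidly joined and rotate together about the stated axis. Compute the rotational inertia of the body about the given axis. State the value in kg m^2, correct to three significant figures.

5.34

Thin rod: I_cm = (1/12)ML² = (1/12)(2.5)(0.78)² = 0.12675 kg m^2; centre at d = 0.66 m, so the parallel axis theorem gives I = 0.12675 + (2.5)(0.66)² = 1.2158 kg m^2.
Solid disk: I_cm = (1/2)MR² = (1/2)(5.9)(0.22)² = 0.14278 kg m^2; centre at d = 0.75 m, so the parallel axis theorem gives I = 0.14278 + (5.9)(0.75)² = 3.4615 kg m^2.
Point mass: I_cm = 0; centre at d = 0.43 m, so the parallel axis theorem gives I = 0 + (3.6)(0.43)² = 0.66564 kg m^2.
Total I = 1.2158 + 3.4615 + 0.66564 = 5.3429 kg m^2.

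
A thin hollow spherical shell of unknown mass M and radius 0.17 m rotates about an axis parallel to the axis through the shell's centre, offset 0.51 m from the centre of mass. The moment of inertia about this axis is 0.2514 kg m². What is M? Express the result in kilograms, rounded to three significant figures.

0.900

I = I_cm + Md² = (2/3)MR² + Md² = M·[0.666667·(0.17)² + (0.51)²] = M·0.27937.
So M = 0.2514 / 0.27937 = 0.89989 kg.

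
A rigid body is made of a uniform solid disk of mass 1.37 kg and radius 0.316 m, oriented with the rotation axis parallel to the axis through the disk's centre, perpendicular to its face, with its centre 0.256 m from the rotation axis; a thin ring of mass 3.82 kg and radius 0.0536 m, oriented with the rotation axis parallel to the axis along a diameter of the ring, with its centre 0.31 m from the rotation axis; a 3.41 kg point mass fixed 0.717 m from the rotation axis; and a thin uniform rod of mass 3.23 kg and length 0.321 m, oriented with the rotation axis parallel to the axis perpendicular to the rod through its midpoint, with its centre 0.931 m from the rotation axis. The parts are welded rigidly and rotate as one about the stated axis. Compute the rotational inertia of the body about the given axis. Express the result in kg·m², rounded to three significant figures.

Solid disk: I_cm = (1/2)MR² = (1/2)(1.37)(0.316)² = 0.068401 kg·m²; centre at d = 0.256 m, so the parallel axis theorem gives I = 0.068401 + (1.37)(0.256)² = 0.15819 kg·m².
Thin ring: I_cm = (1/2)MR² = (1/2)(3.82)(0.0536)² = 0.0054874 kg·m²; centre at d = 0.31 m, so the parallel axis theorem gives I = 0.0054874 + (3.82)(0.31)² = 0.37259 kg·m².
Point mass: I_cm = 0; centre at d = 0.717 m, so the parallel axis theorem gives I = 0 + (3.41)(0.717)² = 1.753 kg·m².
Thin rod: I_cm = (1/12)ML² = (1/12)(3.23)(0.321)² = 0.027735 kg·m²; centre at d = 0.931 m, so the parallel axis theorem gives I = 0.027735 + (3.23)(0.931)² = 2.8274 kg·m².
Total I = 0.15819 + 0.37259 + 1.753 + 2.8274 = 5.1112 kg·m².

5.11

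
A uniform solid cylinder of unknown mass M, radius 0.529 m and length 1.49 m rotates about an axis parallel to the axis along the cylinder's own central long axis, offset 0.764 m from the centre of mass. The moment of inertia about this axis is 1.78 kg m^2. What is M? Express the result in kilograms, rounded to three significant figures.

I = I_cm + Md² = (1/2)MR² + Md² = M·[0.5·(0.529)² + (0.764)²] = M·0.72362.
So M = 1.78 / 0.72362 = 2.4599 kg.

2.46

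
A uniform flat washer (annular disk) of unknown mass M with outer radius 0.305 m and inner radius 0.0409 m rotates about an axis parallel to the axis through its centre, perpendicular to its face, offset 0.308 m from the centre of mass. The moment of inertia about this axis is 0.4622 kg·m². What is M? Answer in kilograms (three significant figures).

I = I_cm + Md² = (1/2)M(R²+r²) + Md² = M·[0.5·[(0.305)² + (0.0409)²] + (0.308)²] = M·0.14221.
So M = 0.4622 / 0.14221 = 3.2501 kg.

3.25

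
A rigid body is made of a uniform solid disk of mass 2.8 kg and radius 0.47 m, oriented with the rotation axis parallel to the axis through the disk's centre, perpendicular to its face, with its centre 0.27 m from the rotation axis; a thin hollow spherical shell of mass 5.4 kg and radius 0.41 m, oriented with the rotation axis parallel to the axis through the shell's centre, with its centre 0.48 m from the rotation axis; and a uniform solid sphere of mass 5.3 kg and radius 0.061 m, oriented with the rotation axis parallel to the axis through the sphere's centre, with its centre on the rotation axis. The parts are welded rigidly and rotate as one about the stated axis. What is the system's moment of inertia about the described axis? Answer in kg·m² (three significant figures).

Solid disk: I_cm = (1/2)MR² = (1/2)(2.8)(0.47)² = 0.30926 kg·m²; centre at d = 0.27 m, so I = I_cm + Md² gives I = 0.30926 + (2.8)(0.27)² = 0.51338 kg·m².
Spherical shell: I_cm = (2/3)MR² = (2/3)(5.4)(0.41)² = 0.60516 kg·m²; centre at d = 0.48 m, so I = I_cm + Md² gives I = 0.60516 + (5.4)(0.48)² = 1.8493 kg·m².
Solid sphere: I_cm = (2/5)MR² = (2/5)(5.3)(0.061)² = 0.0078885 kg·m²; axis through the centre, so I = 0.0078885 kg·m².
Total I = 0.51338 + 1.8493 + 0.0078885 = 2.3706 kg·m².

2.37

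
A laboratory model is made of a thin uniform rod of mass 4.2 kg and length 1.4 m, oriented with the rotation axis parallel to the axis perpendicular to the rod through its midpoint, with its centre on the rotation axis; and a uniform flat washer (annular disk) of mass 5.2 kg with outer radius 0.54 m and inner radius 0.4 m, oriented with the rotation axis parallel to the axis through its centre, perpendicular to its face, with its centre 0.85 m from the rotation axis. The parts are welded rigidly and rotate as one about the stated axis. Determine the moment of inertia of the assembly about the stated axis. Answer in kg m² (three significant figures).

5.62

Thin rod: I_cm = (1/12)ML² = (1/12)(4.2)(1.4)² = 0.686 kg m²; axis through the centre, so I = 0.686 kg m².
Annular disk: I_cm = (1/2)M(R²+r²) = (1/2)(5.2)[(0.54)² + (0.4)²] = 1.1742 kg m²; centre at d = 0.85 m, so I = I_cm + Md² gives I = 1.1742 + (5.2)(0.85)² = 4.9312 kg m².
Total I = 0.686 + 4.9312 = 5.6172 kg m².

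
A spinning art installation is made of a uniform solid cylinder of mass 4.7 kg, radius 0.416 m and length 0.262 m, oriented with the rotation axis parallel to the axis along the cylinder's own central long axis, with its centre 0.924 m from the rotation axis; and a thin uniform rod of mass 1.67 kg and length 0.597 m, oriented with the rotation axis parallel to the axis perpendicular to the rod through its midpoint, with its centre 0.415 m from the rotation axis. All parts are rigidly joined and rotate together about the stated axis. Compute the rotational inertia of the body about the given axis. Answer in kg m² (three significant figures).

Solid cylinder: I_cm = (1/2)MR² = (1/2)(4.7)(0.416)² = 0.40668 kg m²; centre at d = 0.924 m, so the parallel axis theorem gives I = 0.40668 + (4.7)(0.924)² = 4.4194 kg m².
Thin rod: I_cm = (1/12)ML² = (1/12)(1.67)(0.597)² = 0.0496 kg m²; centre at d = 0.415 m, so the parallel axis theorem gives I = 0.0496 + (1.67)(0.415)² = 0.33722 kg m².
Total I = 4.4194 + 0.33722 = 4.7566 kg m².

4.76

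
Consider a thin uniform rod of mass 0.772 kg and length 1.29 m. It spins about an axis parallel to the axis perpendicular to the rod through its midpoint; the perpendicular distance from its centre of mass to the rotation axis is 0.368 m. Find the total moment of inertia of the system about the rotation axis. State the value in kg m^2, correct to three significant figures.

0.212

I_cm = (1/12)ML² = (1/12)(0.772)(1.29)² = 0.10706 kg m^2; centre at d = 0.368 m, so I = I_cm + Md² gives I = 0.10706 + (0.772)(0.368)² = 0.2116 kg m^2.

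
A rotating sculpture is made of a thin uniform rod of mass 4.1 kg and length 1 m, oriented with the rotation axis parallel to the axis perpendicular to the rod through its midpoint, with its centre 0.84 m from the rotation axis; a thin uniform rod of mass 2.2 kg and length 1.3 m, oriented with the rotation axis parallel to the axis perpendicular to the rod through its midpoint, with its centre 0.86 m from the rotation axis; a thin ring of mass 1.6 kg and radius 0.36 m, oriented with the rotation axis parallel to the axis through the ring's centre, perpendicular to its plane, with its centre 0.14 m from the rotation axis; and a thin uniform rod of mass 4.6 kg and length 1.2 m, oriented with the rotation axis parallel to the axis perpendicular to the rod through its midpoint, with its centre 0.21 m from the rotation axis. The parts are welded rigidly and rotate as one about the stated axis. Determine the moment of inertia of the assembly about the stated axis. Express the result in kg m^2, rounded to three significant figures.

Thin rod: I_cm = (1/12)ML² = (1/12)(4.1)(1)² = 0.34167 kg m^2; centre at d = 0.84 m, so I = I_cm + Md² gives I = 0.34167 + (4.1)(0.84)² = 3.2346 kg m^2.
Thin rod: I_cm = (1/12)ML² = (1/12)(2.2)(1.3)² = 0.30983 kg m^2; centre at d = 0.86 m, so I = I_cm + Md² gives I = 0.30983 + (2.2)(0.86)² = 1.937 kg m^2.
Thin ring: I_cm = MR² = (1.6)(0.36)² = 0.20736 kg m^2; centre at d = 0.14 m, so I = I_cm + Md² gives I = 0.20736 + (1.6)(0.14)² = 0.23872 kg m^2.
Thin rod: I_cm = (1/12)ML² = (1/12)(4.6)(1.2)² = 0.552 kg m^2; centre at d = 0.21 m, so I = I_cm + Md² gives I = 0.552 + (4.6)(0.21)² = 0.75486 kg m^2.
Total I = 3.2346 + 1.937 + 0.23872 + 0.75486 = 6.1652 kg m^2.

6.17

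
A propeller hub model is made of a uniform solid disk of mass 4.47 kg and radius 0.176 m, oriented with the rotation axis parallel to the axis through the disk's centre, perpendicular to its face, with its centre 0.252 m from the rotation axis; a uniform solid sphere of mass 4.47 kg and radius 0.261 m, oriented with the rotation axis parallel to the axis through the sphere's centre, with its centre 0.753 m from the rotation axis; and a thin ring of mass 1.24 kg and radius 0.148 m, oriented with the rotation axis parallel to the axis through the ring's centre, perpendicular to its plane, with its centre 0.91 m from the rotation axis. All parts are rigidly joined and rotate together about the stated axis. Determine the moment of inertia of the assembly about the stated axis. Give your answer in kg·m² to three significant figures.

Solid disk: I_cm = (1/2)MR² = (1/2)(4.47)(0.176)² = 0.069231 kg·m²; centre at d = 0.252 m, so the parallel axis theorem gives I = 0.069231 + (4.47)(0.252)² = 0.35309 kg·m².
Solid sphere: I_cm = (2/5)MR² = (2/5)(4.47)(0.261)² = 0.1218 kg·m²; centre at d = 0.753 m, so the parallel axis theorem gives I = 0.1218 + (4.47)(0.753)² = 2.6563 kg·m².
Thin ring: I_cm = MR² = (1.24)(0.148)² = 0.027161 kg·m²; centre at d = 0.91 m, so the parallel axis theorem gives I = 0.027161 + (1.24)(0.91)² = 1.054 kg·m².
Total I = 0.35309 + 2.6563 + 1.054 = 4.0634 kg·m².

4.06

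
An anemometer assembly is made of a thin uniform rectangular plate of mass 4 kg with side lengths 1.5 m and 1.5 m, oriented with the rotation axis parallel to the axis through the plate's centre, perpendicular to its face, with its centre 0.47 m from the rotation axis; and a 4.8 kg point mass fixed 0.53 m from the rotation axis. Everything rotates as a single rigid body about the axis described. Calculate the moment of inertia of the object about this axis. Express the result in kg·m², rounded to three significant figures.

Rectangular plate: I_cm = (1/12)M(a²+b²) = (1/12)(4)[(1.5)² + (1.5)²] = 1.5 kg·m²; centre at d = 0.47 m, so the parallel axis theorem gives I = 1.5 + (4)(0.47)² = 2.3836 kg·m².
Point mass: I_cm = 0; centre at d = 0.53 m, so the parallel axis theorem gives I = 0 + (4.8)(0.53)² = 1.3483 kg·m².
Total I = 2.3836 + 1.3483 = 3.7319 kg·m².

3.73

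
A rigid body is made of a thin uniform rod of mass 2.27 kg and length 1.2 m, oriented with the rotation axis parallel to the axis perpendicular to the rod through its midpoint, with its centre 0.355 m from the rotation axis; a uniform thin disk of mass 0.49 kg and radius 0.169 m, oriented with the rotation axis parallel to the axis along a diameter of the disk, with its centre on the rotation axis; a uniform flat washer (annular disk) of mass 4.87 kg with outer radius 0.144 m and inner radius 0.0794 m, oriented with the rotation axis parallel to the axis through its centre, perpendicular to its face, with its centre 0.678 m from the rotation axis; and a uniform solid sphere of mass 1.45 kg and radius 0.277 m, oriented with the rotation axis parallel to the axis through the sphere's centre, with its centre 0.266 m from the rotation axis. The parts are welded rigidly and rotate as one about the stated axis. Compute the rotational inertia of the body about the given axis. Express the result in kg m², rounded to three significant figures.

Thin rod: I_cm = (1/12)ML² = (1/12)(2.27)(1.2)² = 0.2724 kg m²; centre at d = 0.355 m, so the parallel axis theorem gives I = 0.2724 + (2.27)(0.355)² = 0.55848 kg m².
Thin disk: I_cm = (1/4)MR² = (1/4)(0.49)(0.169)² = 0.0034987 kg m²; axis through the centre, so I = 0.0034987 kg m².
Annular disk: I_cm = (1/2)M(R²+r²) = (1/2)(4.87)[(0.144)² + (0.0794)²] = 0.065843 kg m²; centre at d = 0.678 m, so the parallel axis theorem gives I = 0.065843 + (4.87)(0.678)² = 2.3045 kg m².
Solid sphere: I_cm = (2/5)MR² = (2/5)(1.45)(0.277)² = 0.044503 kg m²; centre at d = 0.266 m, so the parallel axis theorem gives I = 0.044503 + (1.45)(0.266)² = 0.1471 kg m².
Total I = 0.55848 + 0.0034987 + 2.3045 + 0.1471 = 3.0136 kg m².

3.01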